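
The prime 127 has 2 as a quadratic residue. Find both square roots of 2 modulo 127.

Since 127 ≡ 3 (mod 4), a square root of 2 is 2^((127+1)/4) = 2^32 mod 127.
Repeated squaring: 2^2≡4, 2^4≡16, 2^8≡2, 2^16≡4, 2^32≡16 (mod 127).
2^32 = 2^(32) ≡ 16 (mod 127).
Check: 16² = 256 ≡ 2 (mod 127). The two roots are 16 and 111.

16, 111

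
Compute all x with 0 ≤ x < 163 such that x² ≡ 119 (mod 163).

49, 114

Since 163 ≡ 3 (mod 4), a square root of 119 is 119^((163+1)/4) = 119^41 mod 163.
Repeated squaring: 119^2≡143, 119^4≡74, 119^8≡97, 119^16≡118, 119^32≡69 (mod 163).
119^41 = 119^(32+8+1) ≡ 49 (mod 163).
Check: 49² = 2401 ≡ 119 (mod 163). The two roots are 49 and 114.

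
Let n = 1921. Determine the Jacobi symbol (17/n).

0

Reciprocity: 17 ≡ 1 and 1921 ≡ 1 (mod 4), so (17/1921) = +(1921/17).
Reduce top mod 17: now compute (0/17).
Top reduces to 0: gcd > 1, so the symbol is 0.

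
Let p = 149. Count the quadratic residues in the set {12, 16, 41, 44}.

1

(12/149) = -1 → non-residue.
(16/149) = +1 → QR.
(41/149) = -1 → non-residue.
(44/149) = -1 → non-residue.
Total quadratic residues among the 4: 1.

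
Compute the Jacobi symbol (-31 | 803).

1

First reduce: -31 ≡ 772 (mod 803).
Pull out 2^2: since 803 ≡ 3 (mod 8), (2/803) = -1, so (2/803)^2 = +1.
Reciprocity: 193 ≡ 1 and 803 ≡ 3 (mod 4), so (193/803) = +(803/193).
Reduce top mod 193: now compute (31/193).
Reciprocity: 31 ≡ 3 and 193 ≡ 1 (mod 4), so (31/193) = +(193/31).
Reduce top mod 31: now compute (7/31).
Reciprocity: 7 ≡ 3 and 31 ≡ 3 (mod 4), so (7/31) = −(31/7).
Reduce top mod 7: now compute (3/7).
Reciprocity: 3 ≡ 3 and 7 ≡ 3 (mod 4), so (3/7) = −(7/3).
Reduce top mod 3: now compute (1/3).
Reached (1/3) = 1. Collecting the sign flips along the way, the symbol is +1.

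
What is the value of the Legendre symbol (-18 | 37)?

Euler's criterion: (-18/37) ≡ 19^18 (mod 37).
19^2 ≡ 28 (mod 37)
19^4 ≡ 7 (mod 37)
19^8 ≡ 12 (mod 37)
19^16 ≡ 33 (mod 37)
19^18 = 19^(16+2) ≡ 36 (mod 37).
Result is 36 ≡ −1, so (-18/37) = −1.

-1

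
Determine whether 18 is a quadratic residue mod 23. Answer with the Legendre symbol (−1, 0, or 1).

1

Pull out 2: since 23 ≡ 7 (mod 8), (2/23) = +1.
Reciprocity: 9 ≡ 1 and 23 ≡ 3 (mod 4), so (9/23) = +(23/9).
Reduce top mod 9: now compute (5/9).
Reciprocity: 5 ≡ 1 and 9 ≡ 1 (mod 4), so (5/9) = +(9/5).
Reduce top mod 5: now compute (4/5).
Pull out 2^2: since 5 ≡ 5 (mod 8), (2/5) = -1, so (2/5)^2 = +1.
Reached (1/5) = 1. Collecting the sign flips along the way, the symbol is +1.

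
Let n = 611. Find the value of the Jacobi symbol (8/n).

-1

Pull out 2^3: since 611 ≡ 3 (mod 8), (2/611) = -1, so (2/611)^3 = -1.
Reached (1/611) = 1. Collecting the sign flips along the way, the symbol is -1.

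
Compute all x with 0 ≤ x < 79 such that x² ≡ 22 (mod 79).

Since 79 ≡ 3 (mod 4), a square root of 22 is 22^((79+1)/4) = 22^20 mod 79.
Repeated squaring: 22^2≡10, 22^4≡21, 22^8≡46, 22^16≡62 (mod 79).
22^20 = 22^(16+4) ≡ 38 (mod 79).
Check: 38² = 1444 ≡ 22 (mod 79). The two roots are 38 and 41.

38, 41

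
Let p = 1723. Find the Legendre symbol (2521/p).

First reduce: 2521 ≡ 798 (mod 1723).
Pull out 2: since 1723 ≡ 3 (mod 8), (2/1723) = -1.
Reciprocity: 399 ≡ 3 and 1723 ≡ 3 (mod 4), so (399/1723) = −(1723/399).
Reduce top mod 399: now compute (127/399).
Reciprocity: 127 ≡ 3 and 399 ≡ 3 (mod 4), so (127/399) = −(399/127).
Reduce top mod 127: now compute (18/127).
Pull out 2: since 127 ≡ 7 (mod 8), (2/127) = +1.
Reciprocity: 9 ≡ 1 and 127 ≡ 3 (mod 4), so (9/127) = +(127/9).
Reduce top mod 9: now compute (1/9).
Reached (1/9) = 1. Collecting the sign flips along the way, the symbol is -1.

-1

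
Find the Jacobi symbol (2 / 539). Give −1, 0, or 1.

-1

Pull out 2: since 539 ≡ 3 (mod 8), (2/539) = -1.
Reached (1/539) = 1. Collecting the sign flips along the way, the symbol is -1.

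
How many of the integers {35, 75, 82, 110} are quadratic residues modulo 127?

(35/127) = +1 → QR.
(75/127) = -1 → non-residue.
(82/127) = +1 → QR.
(110/127) = -1 → non-residue.
Total quadratic residues among the 4: 2.

2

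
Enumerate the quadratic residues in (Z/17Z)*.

1,2,4,8,9,13,15,16

Square k = 1,…,8 (k and 17−k give the same square):
1²=1, 2²=4, 3²=9, 4²=16, 5²≡8, 6²≡2, 7²≡15, 8²≡13 (mod 17).
So the quadratic residues mod 17 are {1, 2, 4, 8, 9, 13, 15, 16}.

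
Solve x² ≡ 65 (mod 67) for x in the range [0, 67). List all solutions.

Since 67 ≡ 3 (mod 4), a square root of 65 is 65^((67+1)/4) = 65^17 mod 67.
Repeated squaring: 65^2≡4, 65^4≡16, 65^8≡55, 65^16≡10 (mod 67).
65^17 = 65^(16+1) ≡ 47 (mod 67).
Check: 47² = 2209 ≡ 65 (mod 67). The two roots are 20 and 47.

20, 47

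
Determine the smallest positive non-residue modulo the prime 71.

7

(2/71) = +1, so 2 is a residue.
(3/71) = +1, so 3 is a residue.
(4/71) = +1, so 4 is a residue.
(5/71) = +1, so 5 is a residue.
(6/71) = +1, so 6 is a residue.
(7/71) = −1, so 7 is the smallest positive non-residue mod 71.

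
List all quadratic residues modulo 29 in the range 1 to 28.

1,4,5,6,7,9,13,16,20,22,23,24,25,28

Square k = 1,…,14 (k and 29−k give the same square):
1²=1, 2²=4, 3²=9, 4²=16, 5²=25, 6²≡7, 7²≡20, 8²≡6, 9²≡23, 10²≡13, 11²≡5, 12²≡28, 13²≡24, 14²≡22 (mod 29).
So the quadratic residues mod 29 are {1, 4, 5, 6, 7, 9, 13, 16, 20, 22, 23, 24, 25, 28}.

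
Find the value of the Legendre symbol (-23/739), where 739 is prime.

1

First reduce: -23 ≡ 716 (mod 739).
Pull out 2^2: since 739 ≡ 3 (mod 8), (2/739) = -1, so (2/739)^2 = +1.
Reciprocity: 179 ≡ 3 and 739 ≡ 3 (mod 4), so (179/739) = −(739/179).
Reduce top mod 179: now compute (23/179).
Reciprocity: 23 ≡ 3 and 179 ≡ 3 (mod 4), so (23/179) = −(179/23).
Reduce top mod 23: now compute (18/23).
Pull out 2: since 23 ≡ 7 (mod 8), (2/23) = +1.
Reciprocity: 9 ≡ 1 and 23 ≡ 3 (mod 4), so (9/23) = +(23/9).
Reduce top mod 9: now compute (5/9).
Reciprocity: 5 ≡ 1 and 9 ≡ 1 (mod 4), so (5/9) = +(9/5).
Reduce top mod 5: now compute (4/5).
Pull out 2^2: since 5 ≡ 5 (mod 8), (2/5) = -1, so (2/5)^2 = +1.
Reached (1/5) = 1. Collecting the sign flips along the way, the symbol is +1.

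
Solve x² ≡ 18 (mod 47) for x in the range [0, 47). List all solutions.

Since 47 ≡ 3 (mod 4), a square root of 18 is 18^((47+1)/4) = 18^12 mod 47.
Repeated squaring: 18^2≡42, 18^4≡25, 18^8≡14 (mod 47).
18^12 = 18^(8+4) ≡ 21 (mod 47).
Check: 21² = 441 ≡ 18 (mod 47). The two roots are 21 and 26.

21, 26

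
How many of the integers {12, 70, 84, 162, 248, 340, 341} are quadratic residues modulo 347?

(12/347) = +1 → QR.
(70/347) = -1 → non-residue.
(84/347) = -1 → non-residue.
(162/347) = -1 → non-residue.
(248/347) = -1 → non-residue.
(340/347) = +1 → QR.
(341/347) = +1 → QR.
Total quadratic residues among the 7: 3.

3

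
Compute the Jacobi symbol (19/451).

1

Reciprocity: 19 ≡ 3 and 451 ≡ 3 (mod 4), so (19/451) = −(451/19).
Reduce top mod 19: now compute (14/19).
Pull out 2: since 19 ≡ 3 (mod 8), (2/19) = -1.
Reciprocity: 7 ≡ 3 and 19 ≡ 3 (mod 4), so (7/19) = −(19/7).
Reduce top mod 7: now compute (5/7).
Reciprocity: 5 ≡ 1 and 7 ≡ 3 (mod 4), so (5/7) = +(7/5).
Reduce top mod 5: now compute (2/5).
Pull out 2: since 5 ≡ 5 (mod 8), (2/5) = -1.
Reached (1/5) = 1. Collecting the sign flips along the way, the symbol is +1.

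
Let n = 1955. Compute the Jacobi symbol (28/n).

Pull out 2^2: since 1955 ≡ 3 (mod 8), (2/1955) = -1, so (2/1955)^2 = +1.
Reciprocity: 7 ≡ 3 and 1955 ≡ 3 (mod 4), so (7/1955) = −(1955/7).
Reduce top mod 7: now compute (2/7).
Pull out 2: since 7 ≡ 7 (mod 8), (2/7) = +1.
Reached (1/7) = 1. Collecting the sign flips along the way, the symbol is -1.

-1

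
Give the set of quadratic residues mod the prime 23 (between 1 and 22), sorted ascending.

1, 2, 3, 4, 6, 8, 9, 12, 13, 16, 18

Square k = 1,…,11 (k and 23−k give the same square):
1²=1, 2²=4, 3²=9, 4²=16, 5²≡2, 6²≡13, 7²≡3, 8²≡18, 9²≡12, 10²≡8, 11²≡6 (mod 23).
So the quadratic residues mod 23 are {1, 2, 3, 4, 6, 8, 9, 12, 13, 16, 18}.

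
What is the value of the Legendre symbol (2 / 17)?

Pull out 2: since 17 ≡ 1 (mod 8), (2/17) = +1.
Reached (1/17) = 1. Collecting the sign flips along the way, the symbol is +1.

1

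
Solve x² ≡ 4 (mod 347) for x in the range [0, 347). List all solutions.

2, 345

Since 347 ≡ 3 (mod 4), a square root of 4 is 4^((347+1)/4) = 4^87 mod 347.
Repeated squaring: 4^2≡16, 4^4≡256, 4^8≡300, 4^16≡127, 4^32≡167, 4^64≡129 (mod 347).
4^87 = 4^(64+16+4+2+1) ≡ 345 (mod 347).
Check: 345² = 119025 ≡ 4 (mod 347). The two roots are 2 and 345.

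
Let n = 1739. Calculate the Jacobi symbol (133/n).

Reciprocity: 133 ≡ 1 and 1739 ≡ 3 (mod 4), so (133/1739) = +(1739/133).
Reduce top mod 133: now compute (10/133).
Pull out 2: since 133 ≡ 5 (mod 8), (2/133) = -1.
Reciprocity: 5 ≡ 1 and 133 ≡ 1 (mod 4), so (5/133) = +(133/5).
Reduce top mod 5: now compute (3/5).
Reciprocity: 3 ≡ 3 and 5 ≡ 1 (mod 4), so (3/5) = +(5/3).
Reduce top mod 3: now compute (2/3).
Pull out 2: since 3 ≡ 3 (mod 8), (2/3) = -1.
Reached (1/3) = 1. Collecting the sign flips along the way, the symbol is +1.

1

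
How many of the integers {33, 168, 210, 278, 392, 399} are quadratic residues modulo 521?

(33/521) = -1 → non-residue.
(168/521) = +1 → QR.
(210/521) = +1 → QR.
(278/521) = -1 → non-residue.
(392/521) = +1 → QR.
(399/521) = -1 → non-residue.
Total quadratic residues among the 6: 3.

3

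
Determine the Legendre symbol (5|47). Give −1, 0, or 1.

Reciprocity: 5 ≡ 1 and 47 ≡ 3 (mod 4), so (5/47) = +(47/5).
Reduce top mod 5: now compute (2/5).
Pull out 2: since 5 ≡ 5 (mod 8), (2/5) = -1.
Reached (1/5) = 1. Collecting the sign flips along the way, the symbol is -1.

-1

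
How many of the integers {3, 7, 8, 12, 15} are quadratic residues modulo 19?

(3/19) = -1 → non-residue.
(7/19) = +1 → QR.
(8/19) = -1 → non-residue.
(12/19) = -1 → non-residue.
(15/19) = -1 → non-residue.
Total quadratic residues among the 5: 1.

1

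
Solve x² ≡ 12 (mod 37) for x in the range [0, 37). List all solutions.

37 ≡ 1 (mod 4), so we find a root by search.
Trying successive values, 7² = 49 ≡ 12 (mod 37). The other root is 37 − 7 = 30.

7, 30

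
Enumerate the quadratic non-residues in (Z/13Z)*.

2, 5, 6, 7, 8, 11

Square k = 1,…,6 (k and 13−k give the same square):
1²=1, 2²=4, 3²=9, 4²≡3, 5²≡12, 6²≡10 (mod 13).
The residues are {1, 3, 4, 9, 10, 12}; the non-residues are the remaining 6 nonzero classes.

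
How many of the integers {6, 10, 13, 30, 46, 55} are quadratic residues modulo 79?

4

(6/79) = -1 → non-residue.
(10/79) = +1 → QR.
(13/79) = +1 → QR.
(30/79) = -1 → non-residue.
(46/79) = +1 → QR.
(55/79) = +1 → QR.
Total quadratic residues among the 6: 4.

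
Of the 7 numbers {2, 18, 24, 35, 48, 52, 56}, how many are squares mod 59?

2

(2/59) = -1 → non-residue.
(18/59) = -1 → non-residue.
(24/59) = -1 → non-residue.
(35/59) = +1 → QR.
(48/59) = +1 → QR.
(52/59) = -1 → non-residue.
(56/59) = -1 → non-residue.
Total quadratic residues among the 7: 2.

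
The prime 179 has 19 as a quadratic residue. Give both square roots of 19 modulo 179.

Since 179 ≡ 3 (mod 4), a square root of 19 is 19^((179+1)/4) = 19^45 mod 179.
Repeated squaring: 19^2≡3, 19^4≡9, 19^8≡81, 19^16≡117, 19^32≡85 (mod 179).
19^45 = 19^(32+8+4+1) ≡ 52 (mod 179).
Check: 52² = 2704 ≡ 19 (mod 179). The two roots are 52 and 127.

52, 127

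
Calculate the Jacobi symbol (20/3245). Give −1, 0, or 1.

Pull out 2^2: since 3245 ≡ 5 (mod 8), (2/3245) = -1, so (2/3245)^2 = +1.
Reciprocity: 5 ≡ 1 and 3245 ≡ 1 (mod 4), so (5/3245) = +(3245/5).
Reduce top mod 5: now compute (0/5).
Top reduces to 0: gcd > 1, so the symbol is 0.

0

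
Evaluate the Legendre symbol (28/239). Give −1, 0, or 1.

Pull out 2^2: since 239 ≡ 7 (mod 8), (2/239) = +1, so (2/239)^2 = +1.
Reciprocity: 7 ≡ 3 and 239 ≡ 3 (mod 4), so (7/239) = −(239/7).
Reduce top mod 7: now compute (1/7).
Reached (1/7) = 1. Collecting the sign flips along the way, the symbol is -1.

-1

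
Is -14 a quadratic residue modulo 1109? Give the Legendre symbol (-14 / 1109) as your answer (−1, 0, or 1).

1

Euler's criterion: (-14/1109) ≡ 1095^554 (mod 1109).
1095^2 ≡ 196 (mod 1109)
1095^4 ≡ 710 (mod 1109)
1095^8 ≡ 614 (mod 1109)
1095^16 ≡ 1045 (mod 1109)
1095^32 ≡ 769 (mod 1109)
1095^64 ≡ 264 (mod 1109)
1095^128 ≡ 938 (mod 1109)
1095^256 ≡ 407 (mod 1109)
1095^512 ≡ 408 (mod 1109)
1095^554 = 1095^(512+32+8+2) ≡ 1 (mod 1109).
Result is 1, so (-14/1109) = 1.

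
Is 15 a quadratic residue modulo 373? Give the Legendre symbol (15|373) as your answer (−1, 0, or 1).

Reciprocity: 15 ≡ 3 and 373 ≡ 1 (mod 4), so (15/373) = +(373/15).
Reduce top mod 15: now compute (13/15).
Reciprocity: 13 ≡ 1 and 15 ≡ 3 (mod 4), so (13/15) = +(15/13).
Reduce top mod 13: now compute (2/13).
Pull out 2: since 13 ≡ 5 (mod 8), (2/13) = -1.
Reached (1/13) = 1. Collecting the sign flips along the way, the symbol is -1.

-1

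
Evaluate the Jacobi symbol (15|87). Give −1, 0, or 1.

0

Reciprocity: 15 ≡ 3 and 87 ≡ 3 (mod 4), so (15/87) = −(87/15).
Reduce top mod 15: now compute (12/15).
Pull out 2^2: since 15 ≡ 7 (mod 8), (2/15) = +1, so (2/15)^2 = +1.
Reciprocity: 3 ≡ 3 and 15 ≡ 3 (mod 4), so (3/15) = −(15/3).
Reduce top mod 3: now compute (0/3).
Top reduces to 0: gcd > 1, so the symbol is 0.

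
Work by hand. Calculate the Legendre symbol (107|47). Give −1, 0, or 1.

-1

Euler's criterion: (107/47) ≡ 13^23 (mod 47).
13^2 ≡ 28 (mod 47)
13^4 ≡ 32 (mod 47)
13^8 ≡ 37 (mod 47)
13^16 ≡ 6 (mod 47)
13^23 = 13^(16+4+2+1) ≡ 46 (mod 47).
Result is 46 ≡ −1, so (107/47) = −1.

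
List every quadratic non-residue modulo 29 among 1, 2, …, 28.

Square k = 1,…,14 (k and 29−k give the same square):
1²=1, 2²=4, 3²=9, 4²=16, 5²=25, 6²≡7, 7²≡20, 8²≡6, 9²≡23, 10²≡13, 11²≡5, 12²≡28, 13²≡24, 14²≡22 (mod 29).
The residues are {1, 4, 5, 6, 7, 9, 13, 16, 20, 22, 23, 24, 25, 28}; the non-residues are the remaining 14 nonzero classes.

2 3 8 10 11 12 14 15 17 18 19 21 26 27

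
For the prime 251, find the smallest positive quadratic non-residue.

(2/251) = −1, so 2 is the smallest positive non-residue mod 251.

2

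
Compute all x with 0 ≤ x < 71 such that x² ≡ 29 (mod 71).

10, 61

Since 71 ≡ 3 (mod 4), a square root of 29 is 29^((71+1)/4) = 29^18 mod 71.
Repeated squaring: 29^2≡60, 29^4≡50, 29^8≡15, 29^16≡12 (mod 71).
29^18 = 29^(16+2) ≡ 10 (mod 71).
Check: 10² = 100 ≡ 29 (mod 71). The two roots are 10 and 61.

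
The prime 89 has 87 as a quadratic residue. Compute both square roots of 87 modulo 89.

89 ≡ 1 (mod 4), so we find a root by search.
Trying successive values, 40² = 1600 ≡ 87 (mod 89). The other root is 89 − 40 = 49.

40, 49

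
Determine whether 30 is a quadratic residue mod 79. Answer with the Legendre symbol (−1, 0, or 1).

Euler's criterion: (30/79) ≡ 30^39 (mod 79).
30^2 ≡ 31 (mod 79)
30^4 ≡ 13 (mod 79)
30^8 ≡ 11 (mod 79)
30^16 ≡ 42 (mod 79)
30^32 ≡ 26 (mod 79)
30^39 = 30^(32+4+2+1) ≡ 78 (mod 79).
Result is 78 ≡ −1, so (30/79) = −1.

-1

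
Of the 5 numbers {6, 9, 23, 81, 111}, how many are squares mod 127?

2

(6/127) = -1 → non-residue.
(9/127) = +1 → QR.
(23/127) = -1 → non-residue.
(81/127) = +1 → QR.
(111/127) = -1 → non-residue.
Total quadratic residues among the 5: 2.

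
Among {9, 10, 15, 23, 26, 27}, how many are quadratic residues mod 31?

(9/31) = +1 → QR.
(10/31) = +1 → QR.
(15/31) = -1 → non-residue.
(23/31) = -1 → non-residue.
(26/31) = -1 → non-residue.
(27/31) = -1 → non-residue.
Total quadratic residues among the 6: 2.

2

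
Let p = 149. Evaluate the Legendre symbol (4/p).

Pull out 2^2: since 149 ≡ 5 (mod 8), (2/149) = -1, so (2/149)^2 = +1.
Reached (1/149) = 1. Collecting the sign flips along the way, the symbol is +1.

1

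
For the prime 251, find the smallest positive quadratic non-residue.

2

(2/251) = −1, so 2 is the smallest positive non-residue mod 251.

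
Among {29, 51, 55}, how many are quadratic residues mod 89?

1

(29/89) = -1 → non-residue.
(51/89) = -1 → non-residue.
(55/89) = +1 → QR.
Total quadratic residues among the 3: 1.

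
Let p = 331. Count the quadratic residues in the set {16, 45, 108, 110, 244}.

(16/331) = +1 → QR.
(45/331) = +1 → QR.
(108/331) = -1 → non-residue.
(110/331) = +1 → QR.
(244/331) = -1 → non-residue.
Total quadratic residues among the 5: 3.

3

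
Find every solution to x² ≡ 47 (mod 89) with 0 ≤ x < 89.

15, 74

89 ≡ 1 (mod 4), so we find a root by search.
Trying successive values, 15² = 225 ≡ 47 (mod 89). The other root is 89 − 15 = 74.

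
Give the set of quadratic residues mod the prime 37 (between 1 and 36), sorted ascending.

Square k = 1,…,18 (k and 37−k give the same square):
1²=1, 2²=4, 3²=9, 4²=16, 5²=25, 6²=36, 7²≡12, 8²≡27, 9²≡7, 10²≡26, 11²≡10, 12²≡33, 13²≡21, 14²≡11, 15²≡3, 16²≡34, 17²≡30, 18²≡28 (mod 37).
So the quadratic residues mod 37 are {1, 3, 4, 7, 9, 10, 11, 12, 16, 21, 25, 26, 27, 28, 30, 33, 34, 36}.

1, 3, 4, 7, 9, 10, 11, 12, 16, 21, 25, 26, 27, 28, 30, 33, 34, 36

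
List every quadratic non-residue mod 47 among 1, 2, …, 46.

Square k = 1,…,23 (k and 47−k give the same square):
1²=1, 2²=4, 3²=9, 4²=16, 5²=25, 6²=36, 7²≡2, 8²≡17, 9²≡34, 10²≡6, 11²≡27, 12²≡3, 13²≡28, 14²≡8, 15²≡37, 16²≡21, 17²≡7, 18²≡42, 19²≡32, 20²≡24, 21²≡18, 22²≡14, 23²≡12 (mod 47).
The residues are {1, 2, 3, 4, 6, 7, 8, 9, 12, 14, 16, 17, 18, 21, 24, 25, 27, 28, 32, 34, 36, 37, 42}; the non-residues are the remaining 23 nonzero classes.

5,10,11,13,15,19,20,22,23,26,29,30,31,33,35,38,39,40,41,43,44,45,46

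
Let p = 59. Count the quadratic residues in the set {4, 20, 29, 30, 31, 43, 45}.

(4/59) = +1 → QR.
(20/59) = +1 → QR.
(29/59) = +1 → QR.
(30/59) = -1 → non-residue.
(31/59) = -1 → non-residue.
(43/59) = -1 → non-residue.
(45/59) = +1 → QR.
Total quadratic residues among the 7: 4.

4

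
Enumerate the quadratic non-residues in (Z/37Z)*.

Square k = 1,…,18 (k and 37−k give the same square):
1²=1, 2²=4, 3²=9, 4²=16, 5²=25, 6²=36, 7²≡12, 8²≡27, 9²≡7, 10²≡26, 11²≡10, 12²≡33, 13²≡21, 14²≡11, 15²≡3, 16²≡34, 17²≡30, 18²≡28 (mod 37).
The residues are {1, 3, 4, 7, 9, 10, 11, 12, 16, 21, 25, 26, 27, 28, 30, 33, 34, 36}; the non-residues are the remaining 18 nonzero classes.

2, 5, 6, 8, 13, 14, 15, 17, 18, 19, 20, 22, 23, 24, 29, 31, 32, 35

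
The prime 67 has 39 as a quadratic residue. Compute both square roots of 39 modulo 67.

21, 46

Since 67 ≡ 3 (mod 4), a square root of 39 is 39^((67+1)/4) = 39^17 mod 67.
Repeated squaring: 39^2≡47, 39^4≡65, 39^8≡4, 39^16≡16 (mod 67).
39^17 = 39^(16+1) ≡ 21 (mod 67).
Check: 21² = 441 ≡ 39 (mod 67). The two roots are 21 and 46.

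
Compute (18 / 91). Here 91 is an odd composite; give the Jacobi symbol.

Pull out 2: since 91 ≡ 3 (mod 8), (2/91) = -1.
Reciprocity: 9 ≡ 1 and 91 ≡ 3 (mod 4), so (9/91) = +(91/9).
Reduce top mod 9: now compute (1/9).
Reached (1/9) = 1. Collecting the sign flips along the way, the symbol is -1.

-1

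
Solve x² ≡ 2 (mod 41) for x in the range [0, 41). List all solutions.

41 ≡ 1 (mod 4), so we find a root by search.
Trying successive values, 17² = 289 ≡ 2 (mod 41). The other root is 41 − 17 = 24.

17, 24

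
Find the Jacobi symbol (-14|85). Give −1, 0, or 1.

-1

First reduce: -14 ≡ 71 (mod 85).
Reciprocity: 71 ≡ 3 and 85 ≡ 1 (mod 4), so (71/85) = +(85/71).
Reduce top mod 71: now compute (14/71).
Pull out 2: since 71 ≡ 7 (mod 8), (2/71) = +1.
Reciprocity: 7 ≡ 3 and 71 ≡ 3 (mod 4), so (7/71) = −(71/7).
Reduce top mod 7: now compute (1/7).
Reached (1/7) = 1. Collecting the sign flips along the way, the symbol is -1.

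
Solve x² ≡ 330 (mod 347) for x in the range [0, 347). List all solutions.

Since 347 ≡ 3 (mod 4), a square root of 330 is 330^((347+1)/4) = 330^87 mod 347.
Repeated squaring: 330^2≡289, 330^4≡241, 330^8≡132, 330^16≡74, 330^32≡271, 330^64≡224 (mod 347).
330^87 = 330^(64+16+4+2+1) ≡ 315 (mod 347).
Check: 315² = 99225 ≡ 330 (mod 347). The two roots are 32 and 315.

32, 315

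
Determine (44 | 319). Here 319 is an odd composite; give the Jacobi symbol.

Pull out 2^2: since 319 ≡ 7 (mod 8), (2/319) = +1, so (2/319)^2 = +1.
Reciprocity: 11 ≡ 3 and 319 ≡ 3 (mod 4), so (11/319) = −(319/11).
Reduce top mod 11: now compute (0/11).
Top reduces to 0: gcd > 1, so the symbol is 0.

0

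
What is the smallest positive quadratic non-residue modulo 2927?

(2/2927) = +1, so 2 is a residue.
(3/2927) = +1, so 3 is a residue.
(4/2927) = +1, so 4 is a residue.
(5/2927) = −1, so 5 is the smallest positive non-residue mod 2927.

5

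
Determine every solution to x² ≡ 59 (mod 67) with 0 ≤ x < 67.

Since 67 ≡ 3 (mod 4), a square root of 59 is 59^((67+1)/4) = 59^17 mod 67.
Repeated squaring: 59^2≡64, 59^4≡9, 59^8≡14, 59^16≡62 (mod 67).
59^17 = 59^(16+1) ≡ 40 (mod 67).
Check: 40² = 1600 ≡ 59 (mod 67). The two roots are 27 and 40.

27, 40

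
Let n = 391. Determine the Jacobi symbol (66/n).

-1

Pull out 2: since 391 ≡ 7 (mod 8), (2/391) = +1.
Reciprocity: 33 ≡ 1 and 391 ≡ 3 (mod 4), so (33/391) = +(391/33).
Reduce top mod 33: now compute (28/33).
Pull out 2^2: since 33 ≡ 1 (mod 8), (2/33) = +1, so (2/33)^2 = +1.
Reciprocity: 7 ≡ 3 and 33 ≡ 1 (mod 4), so (7/33) = +(33/7).
Reduce top mod 7: now compute (5/7).
Reciprocity: 5 ≡ 1 and 7 ≡ 3 (mod 4), so (5/7) = +(7/5).
Reduce top mod 5: now compute (2/5).
Pull out 2: since 5 ≡ 5 (mod 8), (2/5) = -1.
Reached (1/5) = 1. Collecting the sign flips along the way, the symbol is -1.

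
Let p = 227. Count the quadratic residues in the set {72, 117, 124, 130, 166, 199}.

(72/227) = -1 → non-residue.
(117/227) = -1 → non-residue.
(124/227) = -1 → non-residue.
(130/227) = -1 → non-residue.
(166/227) = +1 → QR.
(199/227) = -1 → non-residue.
Total quadratic residues among the 6: 1.

1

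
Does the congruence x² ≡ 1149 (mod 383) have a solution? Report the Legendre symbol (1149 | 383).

First reduce: 1149 ≡ 0 (mod 383).
Top reduces to 0: gcd > 1, so the symbol is 0.

0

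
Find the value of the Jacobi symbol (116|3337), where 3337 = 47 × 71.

Pull out 2^2: since 3337 ≡ 1 (mod 8), (2/3337) = +1, so (2/3337)^2 = +1.
Reciprocity: 29 ≡ 1 and 3337 ≡ 1 (mod 4), so (29/3337) = +(3337/29).
Reduce top mod 29: now compute (2/29).
Pull out 2: since 29 ≡ 5 (mod 8), (2/29) = -1.
Reached (1/29) = 1. Collecting the sign flips along the way, the symbol is -1.

-1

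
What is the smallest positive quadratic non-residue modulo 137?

(2/137) = +1, so 2 is a residue.
(3/137) = −1, so 3 is the smallest positive non-residue mod 137.

3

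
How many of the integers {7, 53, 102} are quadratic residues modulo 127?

(7/127) = -1 → non-residue.
(53/127) = -1 → non-residue.
(102/127) = -1 → non-residue.
Total quadratic residues among the 3: 0.

0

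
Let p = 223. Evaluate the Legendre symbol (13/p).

-1

Euler's criterion: (13/223) ≡ 13^111 (mod 223).
13^2 ≡ 169 (mod 223)
13^4 ≡ 17 (mod 223)
13^8 ≡ 66 (mod 223)
13^16 ≡ 119 (mod 223)
13^32 ≡ 112 (mod 223)
13^64 ≡ 56 (mod 223)
13^111 = 13^(64+32+8+4+2+1) ≡ 222 (mod 223).
Result is 222 ≡ −1, so (13/223) = −1.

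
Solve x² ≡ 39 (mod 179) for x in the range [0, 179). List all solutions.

24, 155

Since 179 ≡ 3 (mod 4), a square root of 39 is 39^((179+1)/4) = 39^45 mod 179.
Repeated squaring: 39^2≡89, 39^4≡45, 39^8≡56, 39^16≡93, 39^32≡57 (mod 179).
39^45 = 39^(32+8+4+1) ≡ 155 (mod 179).
Check: 155² = 24025 ≡ 39 (mod 179). The two roots are 24 and 155.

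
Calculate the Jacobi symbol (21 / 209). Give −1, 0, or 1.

1

Reciprocity: 21 ≡ 1 and 209 ≡ 1 (mod 4), so (21/209) = +(209/21).
Reduce top mod 21: now compute (20/21).
Pull out 2^2: since 21 ≡ 5 (mod 8), (2/21) = -1, so (2/21)^2 = +1.
Reciprocity: 5 ≡ 1 and 21 ≡ 1 (mod 4), so (5/21) = +(21/5).
Reduce top mod 5: now compute (1/5).
Reached (1/5) = 1. Collecting the sign flips along the way, the symbol is +1.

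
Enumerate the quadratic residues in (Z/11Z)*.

Square k = 1,…,5 (k and 11−k give the same square):
1²=1, 2²=4, 3²=9, 4²≡5, 5²≡3 (mod 11).
So the quadratic residues mod 11 are {1, 3, 4, 5, 9}.

1 3 4 5 9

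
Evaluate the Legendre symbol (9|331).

Euler's criterion: (9/331) ≡ 9^165 (mod 331).
9^2 ≡ 81 (mod 331)
9^4 ≡ 272 (mod 331)
9^8 ≡ 171 (mod 331)
9^16 ≡ 113 (mod 331)
9^32 ≡ 191 (mod 331)
9^64 ≡ 71 (mod 331)
9^128 ≡ 76 (mod 331)
9^165 = 9^(128+32+4+1) ≡ 1 (mod 331).
Result is 1, so (9/331) = 1.

1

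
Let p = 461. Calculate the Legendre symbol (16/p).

Euler's criterion: (16/461) ≡ 16^230 (mod 461).
16^2 ≡ 256 (mod 461)
16^4 ≡ 74 (mod 461)
16^8 ≡ 405 (mod 461)
16^16 ≡ 370 (mod 461)
16^32 ≡ 444 (mod 461)
16^64 ≡ 289 (mod 461)
16^128 ≡ 80 (mod 461)
16^230 = 16^(128+64+32+4+2) ≡ 1 (mod 461).
Result is 1, so (16/461) = 1.

1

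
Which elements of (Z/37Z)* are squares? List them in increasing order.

1,3,4,7,9,10,11,12,16,21,25,26,27,28,30,33,34,36

Square k = 1,…,18 (k and 37−k give the same square):
1²=1, 2²=4, 3²=9, 4²=16, 5²=25, 6²=36, 7²≡12, 8²≡27, 9²≡7, 10²≡26, 11²≡10, 12²≡33, 13²≡21, 14²≡11, 15²≡3, 16²≡34, 17²≡30, 18²≡28 (mod 37).
So the quadratic residues mod 37 are {1, 3, 4, 7, 9, 10, 11, 12, 16, 21, 25, 26, 27, 28, 30, 33, 34, 36}.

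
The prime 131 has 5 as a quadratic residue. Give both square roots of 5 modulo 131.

23, 108

Since 131 ≡ 3 (mod 4), a square root of 5 is 5^((131+1)/4) = 5^33 mod 131.
Repeated squaring: 5^2≡25, 5^4≡101, 5^8≡114, 5^16≡27, 5^32≡74 (mod 131).
5^33 = 5^(32+1) ≡ 108 (mod 131).
Check: 108² = 11664 ≡ 5 (mod 131). The two roots are 23 and 108.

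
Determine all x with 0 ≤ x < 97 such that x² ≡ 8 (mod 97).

28, 69

97 ≡ 1 (mod 4), so we find a root by search.
Trying successive values, 28² = 784 ≡ 8 (mod 97). The other root is 97 − 28 = 69.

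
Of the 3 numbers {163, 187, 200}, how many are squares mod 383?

(163/383) = -1 → non-residue.
(187/383) = -1 → non-residue.
(200/383) = +1 → QR.
Total quadratic residues among the 3: 1.

1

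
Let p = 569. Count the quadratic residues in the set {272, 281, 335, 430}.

4

(272/569) = +1 → QR.
(281/569) = +1 → QR.
(335/569) = +1 → QR.
(430/569) = +1 → QR.
Total quadratic residues among the 4: 4.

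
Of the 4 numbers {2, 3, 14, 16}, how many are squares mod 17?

(2/17) = +1 → QR.
(3/17) = -1 → non-residue.
(14/17) = -1 → non-residue.
(16/17) = +1 → QR.
Total quadratic residues among the 4: 2.

2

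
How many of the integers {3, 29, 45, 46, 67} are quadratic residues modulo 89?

2

(3/89) = -1 → non-residue.
(29/89) = -1 → non-residue.
(45/89) = +1 → QR.
(46/89) = -1 → non-residue.
(67/89) = +1 → QR.
Total quadratic residues among the 5: 2.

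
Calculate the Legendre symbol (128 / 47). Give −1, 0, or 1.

First reduce: 128 ≡ 34 (mod 47).
Pull out 2: since 47 ≡ 7 (mod 8), (2/47) = +1.
Reciprocity: 17 ≡ 1 and 47 ≡ 3 (mod 4), so (17/47) = +(47/17).
Reduce top mod 17: now compute (13/17).
Reciprocity: 13 ≡ 1 and 17 ≡ 1 (mod 4), so (13/17) = +(17/13).
Reduce top mod 13: now compute (4/13).
Pull out 2^2: since 13 ≡ 5 (mod 8), (2/13) = -1, so (2/13)^2 = +1.
Reached (1/13) = 1. Collecting the sign flips along the way, the symbol is +1.

1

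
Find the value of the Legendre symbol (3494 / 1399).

-1

First reduce: 3494 ≡ 696 (mod 1399).
Pull out 2^3: since 1399 ≡ 7 (mod 8), (2/1399) = +1, so (2/1399)^3 = +1.
Reciprocity: 87 ≡ 3 and 1399 ≡ 3 (mod 4), so (87/1399) = −(1399/87).
Reduce top mod 87: now compute (7/87).
Reciprocity: 7 ≡ 3 and 87 ≡ 3 (mod 4), so (7/87) = −(87/7).
Reduce top mod 7: now compute (3/7).
Reciprocity: 3 ≡ 3 and 7 ≡ 3 (mod 4), so (3/7) = −(7/3).
Reduce top mod 3: now compute (1/3).
Reached (1/3) = 1. Collecting the sign flips along the way, the symbol is -1.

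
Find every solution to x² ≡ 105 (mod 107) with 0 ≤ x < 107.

31, 76

Since 107 ≡ 3 (mod 4), a square root of 105 is 105^((107+1)/4) = 105^27 mod 107.
Repeated squaring: 105^2≡4, 105^4≡16, 105^8≡42, 105^16≡52 (mod 107).
105^27 = 105^(16+8+2+1) ≡ 76 (mod 107).
Check: 76² = 5776 ≡ 105 (mod 107). The two roots are 31 and 76.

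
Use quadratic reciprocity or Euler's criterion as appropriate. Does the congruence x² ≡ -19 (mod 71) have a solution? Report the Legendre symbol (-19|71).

Euler's criterion: (-19/71) ≡ 52^35 (mod 71).
52^2 ≡ 6 (mod 71)
52^4 ≡ 36 (mod 71)
52^8 ≡ 18 (mod 71)
52^16 ≡ 40 (mod 71)
52^32 ≡ 38 (mod 71)
52^35 = 52^(32+2+1) ≡ 70 (mod 71).
Result is 70 ≡ −1, so (-19/71) = −1.

-1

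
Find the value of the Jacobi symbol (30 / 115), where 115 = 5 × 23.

Pull out 2: since 115 ≡ 3 (mod 8), (2/115) = -1.
Reciprocity: 15 ≡ 3 and 115 ≡ 3 (mod 4), so (15/115) = −(115/15).
Reduce top mod 15: now compute (10/15).
Pull out 2: since 15 ≡ 7 (mod 8), (2/15) = +1.
Reciprocity: 5 ≡ 1 and 15 ≡ 3 (mod 4), so (5/15) = +(15/5).
Reduce top mod 5: now compute (0/5).
Top reduces to 0: gcd > 1, so the symbol is 0.

0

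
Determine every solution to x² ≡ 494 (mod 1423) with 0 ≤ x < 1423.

Since 1423 ≡ 3 (mod 4), a square root of 494 is 494^((1423+1)/4) = 494^356 mod 1423.
Repeated squaring: 494^2≡703, 494^4≡428, 494^8≡1040, 494^16≡120, 494^32≡170, 494^64≡440, 494^128≡72, 494^256≡915 (mod 1423).
494^356 = 494^(256+64+32+4) ≡ 962 (mod 1423).
Check: 962² = 925444 ≡ 494 (mod 1423). The two roots are 461 and 962.

461, 962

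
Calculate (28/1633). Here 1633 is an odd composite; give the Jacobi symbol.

1

Pull out 2^2: since 1633 ≡ 1 (mod 8), (2/1633) = +1, so (2/1633)^2 = +1.
Reciprocity: 7 ≡ 3 and 1633 ≡ 1 (mod 4), so (7/1633) = +(1633/7).
Reduce top mod 7: now compute (2/7).
Pull out 2: since 7 ≡ 7 (mod 8), (2/7) = +1.
Reached (1/7) = 1. Collecting the sign flips along the way, the symbol is +1.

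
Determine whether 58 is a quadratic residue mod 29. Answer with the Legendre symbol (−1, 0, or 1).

First reduce: 58 ≡ 0 (mod 29).
Top reduces to 0: gcd > 1, so the symbol is 0.

0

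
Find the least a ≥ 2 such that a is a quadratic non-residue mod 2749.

2

(2/2749) = −1, so 2 is the smallest positive non-residue mod 2749.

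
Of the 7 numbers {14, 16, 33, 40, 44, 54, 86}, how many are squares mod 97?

(14/97) = -1 → non-residue.
(16/97) = +1 → QR.
(33/97) = +1 → QR.
(40/97) = -1 → non-residue.
(44/97) = +1 → QR.
(54/97) = +1 → QR.
(86/97) = +1 → QR.
Total quadratic residues among the 7: 5.

5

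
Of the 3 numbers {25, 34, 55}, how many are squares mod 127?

2

(25/127) = +1 → QR.
(34/127) = +1 → QR.
(55/127) = -1 → non-residue.
Total quadratic residues among the 3: 2.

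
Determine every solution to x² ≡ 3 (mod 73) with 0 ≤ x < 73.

21, 52

73 ≡ 1 (mod 4), so we find a root by search.
Trying successive values, 21² = 441 ≡ 3 (mod 73). The other root is 73 − 21 = 52.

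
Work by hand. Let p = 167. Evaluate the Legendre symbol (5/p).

-1

Reciprocity: 5 ≡ 1 and 167 ≡ 3 (mod 4), so (5/167) = +(167/5).
Reduce top mod 5: now compute (2/5).
Pull out 2: since 5 ≡ 5 (mod 8), (2/5) = -1.
Reached (1/5) = 1. Collecting the sign flips along the way, the symbol is -1.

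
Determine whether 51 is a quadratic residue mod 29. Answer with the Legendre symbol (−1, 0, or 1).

First reduce: 51 ≡ 22 (mod 29).
Pull out 2: since 29 ≡ 5 (mod 8), (2/29) = -1.
Reciprocity: 11 ≡ 3 and 29 ≡ 1 (mod 4), so (11/29) = +(29/11).
Reduce top mod 11: now compute (7/11).
Reciprocity: 7 ≡ 3 and 11 ≡ 3 (mod 4), so (7/11) = −(11/7).
Reduce top mod 7: now compute (4/7).
Pull out 2^2: since 7 ≡ 7 (mod 8), (2/7) = +1, so (2/7)^2 = +1.
Reached (1/7) = 1. Collecting the sign flips along the way, the symbol is +1.

1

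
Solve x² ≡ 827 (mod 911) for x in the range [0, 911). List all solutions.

200, 711

Since 911 ≡ 3 (mod 4), a square root of 827 is 827^((911+1)/4) = 827^228 mod 911.
Repeated squaring: 827^2≡679, 827^4≡75, 827^8≡159, 827^16≡684, 827^32≡513, 827^64≡801, 827^128≡257 (mod 911).
827^228 = 827^(128+64+32+4) ≡ 200 (mod 911).
Check: 200² = 40000 ≡ 827 (mod 911). The two roots are 200 and 711.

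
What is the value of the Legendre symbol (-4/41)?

1

Euler's criterion: (-4/41) ≡ 37^20 (mod 41).
37^2 ≡ 16 (mod 41)
37^4 ≡ 10 (mod 41)
37^8 ≡ 18 (mod 41)
37^16 ≡ 37 (mod 41)
37^20 = 37^(16+4) ≡ 1 (mod 41).
Result is 1, so (-4/41) = 1.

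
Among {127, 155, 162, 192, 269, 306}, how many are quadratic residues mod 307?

3

(127/307) = +1 → QR.
(155/307) = +1 → QR.
(162/307) = -1 → non-residue.
(192/307) = -1 → non-residue.
(269/307) = +1 → QR.
(306/307) = -1 → non-residue.
Total quadratic residues among the 6: 3.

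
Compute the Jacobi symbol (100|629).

Pull out 2^2: since 629 ≡ 5 (mod 8), (2/629) = -1, so (2/629)^2 = +1.
Reciprocity: 25 ≡ 1 and 629 ≡ 1 (mod 4), so (25/629) = +(629/25).
Reduce top mod 25: now compute (4/25).
Pull out 2^2: since 25 ≡ 1 (mod 8), (2/25) = +1, so (2/25)^2 = +1.
Reached (1/25) = 1. Collecting the sign flips along the way, the symbol is +1.

1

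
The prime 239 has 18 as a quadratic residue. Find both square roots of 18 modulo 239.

Since 239 ≡ 3 (mod 4), a square root of 18 is 18^((239+1)/4) = 18^60 mod 239.
Repeated squaring: 18^2≡85, 18^4≡55, 18^8≡157, 18^16≡32, 18^32≡68 (mod 239).
18^60 = 18^(32+16+8+4) ≡ 58 (mod 239).
Check: 58² = 3364 ≡ 18 (mod 239). The two roots are 58 and 181.

58, 181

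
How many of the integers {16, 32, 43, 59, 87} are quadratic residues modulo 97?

(16/97) = +1 → QR.
(32/97) = +1 → QR.
(43/97) = +1 → QR.
(59/97) = -1 → non-residue.
(87/97) = -1 → non-residue.
Total quadratic residues among the 5: 3.

3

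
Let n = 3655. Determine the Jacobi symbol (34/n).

Pull out 2: since 3655 ≡ 7 (mod 8), (2/3655) = +1.
Reciprocity: 17 ≡ 1 and 3655 ≡ 3 (mod 4), so (17/3655) = +(3655/17).
Reduce top mod 17: now compute (0/17).
Top reduces to 0: gcd > 1, so the symbol is 0.

0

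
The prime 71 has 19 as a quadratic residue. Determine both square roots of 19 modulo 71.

27, 44

Since 71 ≡ 3 (mod 4), a square root of 19 is 19^((71+1)/4) = 19^18 mod 71.
Repeated squaring: 19^2≡6, 19^4≡36, 19^8≡18, 19^16≡40 (mod 71).
19^18 = 19^(16+2) ≡ 27 (mod 71).
Check: 27² = 729 ≡ 19 (mod 71). The two roots are 27 and 44.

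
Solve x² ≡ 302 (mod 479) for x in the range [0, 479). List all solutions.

Since 479 ≡ 3 (mod 4), a square root of 302 is 302^((479+1)/4) = 302^120 mod 479.
Repeated squaring: 302^2≡194, 302^4≡274, 302^8≡352, 302^16≡322, 302^32≡220, 302^64≡21 (mod 479).
302^120 = 302^(64+32+16+8) ≡ 253 (mod 479).
Check: 253² = 64009 ≡ 302 (mod 479). The two roots are 226 and 253.

226, 253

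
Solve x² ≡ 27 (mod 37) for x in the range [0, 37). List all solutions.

37 ≡ 1 (mod 4), so we find a root by search.
Trying successive values, 8² = 64 ≡ 27 (mod 37). The other root is 37 − 8 = 29.

8, 29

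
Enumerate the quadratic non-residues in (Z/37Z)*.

2, 5, 6, 8, 13, 14, 15, 17, 18, 19, 20, 22, 23, 24, 29, 31, 32, 35

Square k = 1,…,18 (k and 37−k give the same square):
1²=1, 2²=4, 3²=9, 4²=16, 5²=25, 6²=36, 7²≡12, 8²≡27, 9²≡7, 10²≡26, 11²≡10, 12²≡33, 13²≡21, 14²≡11, 15²≡3, 16²≡34, 17²≡30, 18²≡28 (mod 37).
The residues are {1, 3, 4, 7, 9, 10, 11, 12, 16, 21, 25, 26, 27, 28, 30, 33, 34, 36}; the non-residues are the remaining 18 nonzero classes.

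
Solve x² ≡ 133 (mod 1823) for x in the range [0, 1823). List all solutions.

Since 1823 ≡ 3 (mod 4), a square root of 133 is 133^((1823+1)/4) = 133^456 mod 1823.
Repeated squaring: 133^2≡1282, 133^4≡1001, 133^8≡1174, 133^16≡88, 133^32≡452, 133^64≡128, 133^128≡1800, 133^256≡529 (mod 1823).
133^456 = 133^(256+128+64+8) ≡ 196 (mod 1823).
Check: 196² = 38416 ≡ 133 (mod 1823). The two roots are 196 and 1627.

196, 1627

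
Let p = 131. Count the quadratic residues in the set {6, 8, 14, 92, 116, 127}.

0

(6/131) = -1 → non-residue.
(8/131) = -1 → non-residue.
(14/131) = -1 → non-residue.
(92/131) = -1 → non-residue.
(116/131) = -1 → non-residue.
(127/131) = -1 → non-residue.
Total quadratic residues among the 6: 0.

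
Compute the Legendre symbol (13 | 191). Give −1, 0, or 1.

Reciprocity: 13 ≡ 1 and 191 ≡ 3 (mod 4), so (13/191) = +(191/13).
Reduce top mod 13: now compute (9/13).
Reciprocity: 9 ≡ 1 and 13 ≡ 1 (mod 4), so (9/13) = +(13/9).
Reduce top mod 9: now compute (4/9).
Pull out 2^2: since 9 ≡ 1 (mod 8), (2/9) = +1, so (2/9)^2 = +1.
Reached (1/9) = 1. Collecting the sign flips along the way, the symbol is +1.

1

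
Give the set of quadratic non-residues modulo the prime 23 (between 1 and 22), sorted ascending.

5,7,10,11,14,15,17,19,20,21,22

Square k = 1,…,11 (k and 23−k give the same square):
1²=1, 2²=4, 3²=9, 4²=16, 5²≡2, 6²≡13, 7²≡3, 8²≡18, 9²≡12, 10²≡8, 11²≡6 (mod 23).
The residues are {1, 2, 3, 4, 6, 8, 9, 12, 13, 16, 18}; the non-residues are the remaining 11 nonzero classes.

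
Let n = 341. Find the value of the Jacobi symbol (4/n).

Pull out 2^2: since 341 ≡ 5 (mod 8), (2/341) = -1, so (2/341)^2 = +1.
Reached (1/341) = 1. Collecting the sign flips along the way, the symbol is +1.

1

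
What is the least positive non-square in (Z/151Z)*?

3

(2/151) = +1, so 2 is a residue.
(3/151) = −1, so 3 is the smallest positive non-residue mod 151.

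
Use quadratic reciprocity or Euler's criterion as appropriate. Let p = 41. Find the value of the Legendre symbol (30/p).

-1

Euler's criterion: (30/41) ≡ 30^20 (mod 41).
30^2 ≡ 39 (mod 41)
30^4 ≡ 4 (mod 41)
30^8 ≡ 16 (mod 41)
30^16 ≡ 10 (mod 41)
30^20 = 30^(16+4) ≡ 40 (mod 41).
Result is 40 ≡ −1, so (30/41) = −1.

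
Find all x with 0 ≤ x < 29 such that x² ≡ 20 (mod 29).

7, 22

29 ≡ 1 (mod 4), so we find a root by search.
Trying successive values, 7² = 49 ≡ 20 (mod 29). The other root is 29 − 7 = 22.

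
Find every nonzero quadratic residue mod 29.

Square k = 1,…,14 (k and 29−k give the same square):
1²=1, 2²=4, 3²=9, 4²=16, 5²=25, 6²≡7, 7²≡20, 8²≡6, 9²≡23, 10²≡13, 11²≡5, 12²≡28, 13²≡24, 14²≡22 (mod 29).
So the quadratic residues mod 29 are {1, 4, 5, 6, 7, 9, 13, 16, 20, 22, 23, 24, 25, 28}.

1, 4, 5, 6, 7, 9, 13, 16, 20, 22, 23, 24, 25, 28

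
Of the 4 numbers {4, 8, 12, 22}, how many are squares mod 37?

(4/37) = +1 → QR.
(8/37) = -1 → non-residue.
(12/37) = +1 → QR.
(22/37) = -1 → non-residue.
Total quadratic residues among the 4: 2.

2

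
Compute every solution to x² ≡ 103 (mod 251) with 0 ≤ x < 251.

75, 176

Since 251 ≡ 3 (mod 4), a square root of 103 is 103^((251+1)/4) = 103^63 mod 251.
Repeated squaring: 103^2≡67, 103^4≡222, 103^8≡88, 103^16≡214, 103^32≡114 (mod 251).
103^63 = 103^(32+16+8+4+2+1) ≡ 75 (mod 251).
Check: 75² = 5625 ≡ 103 (mod 251). The two roots are 75 and 176.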